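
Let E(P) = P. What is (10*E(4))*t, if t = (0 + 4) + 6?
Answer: 400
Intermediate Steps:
t = 10 (t = 4 + 6 = 10)
(10*E(4))*t = (10*4)*10 = 40*10 = 400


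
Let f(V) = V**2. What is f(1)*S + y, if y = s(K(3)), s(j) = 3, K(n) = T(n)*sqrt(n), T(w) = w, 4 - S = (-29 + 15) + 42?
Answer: -21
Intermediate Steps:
S = -24 (S = 4 - ((-29 + 15) + 42) = 4 - (-14 + 42) = 4 - 1*28 = 4 - 28 = -24)
K(n) = n**(3/2) (K(n) = n*sqrt(n) = n**(3/2))
y = 3
f(1)*S + y = 1**2*(-24) + 3 = 1*(-24) + 3 = -24 + 3 = -21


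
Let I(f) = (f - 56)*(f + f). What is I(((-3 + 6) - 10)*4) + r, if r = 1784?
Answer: 6488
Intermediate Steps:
I(f) = 2*f*(-56 + f) (I(f) = (-56 + f)*(2*f) = 2*f*(-56 + f))
I(((-3 + 6) - 10)*4) + r = 2*(((-3 + 6) - 10)*4)*(-56 + ((-3 + 6) - 10)*4) + 1784 = 2*((3 - 10)*4)*(-56 + (3 - 10)*4) + 1784 = 2*(-7*4)*(-56 - 7*4) + 1784 = 2*(-28)*(-56 - 28) + 1784 = 2*(-28)*(-84) + 1784 = 4704 + 1784 = 6488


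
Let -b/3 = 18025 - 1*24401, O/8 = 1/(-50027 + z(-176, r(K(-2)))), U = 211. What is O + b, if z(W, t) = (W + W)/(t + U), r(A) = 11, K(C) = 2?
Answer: 106221092256/5553173 ≈ 19128.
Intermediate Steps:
z(W, t) = 2*W/(211 + t) (z(W, t) = (W + W)/(t + 211) = (2*W)/(211 + t) = 2*W/(211 + t))
O = -888/5553173 (O = 8/(-50027 + 2*(-176)/(211 + 11)) = 8/(-50027 + 2*(-176)/222) = 8/(-50027 + 2*(-176)*(1/222)) = 8/(-50027 - 176/111) = 8/(-5553173/111) = 8*(-111/5553173) = -888/5553173 ≈ -0.00015991)
b = 19128 (b = -3*(18025 - 1*24401) = -3*(18025 - 24401) = -3*(-6376) = 19128)
O + b = -888/5553173 + 19128 = 106221092256/5553173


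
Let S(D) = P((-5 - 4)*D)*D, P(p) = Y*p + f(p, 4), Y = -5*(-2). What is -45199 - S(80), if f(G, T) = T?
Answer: 530481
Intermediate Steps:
Y = 10
P(p) = 4 + 10*p (P(p) = 10*p + 4 = 4 + 10*p)
S(D) = D*(4 - 90*D) (S(D) = (4 + 10*((-5 - 4)*D))*D = (4 + 10*(-9*D))*D = (4 - 90*D)*D = D*(4 - 90*D))
-45199 - S(80) = -45199 - 2*80*(2 - 45*80) = -45199 - 2*80*(2 - 3600) = -45199 - 2*80*(-3598) = -45199 - 1*(-575680) = -45199 + 575680 = 530481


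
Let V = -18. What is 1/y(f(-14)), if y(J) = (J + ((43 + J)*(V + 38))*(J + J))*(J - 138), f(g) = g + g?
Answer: 1/2793448 ≈ 3.5798e-7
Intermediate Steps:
f(g) = 2*g
y(J) = (-138 + J)*(J + 2*J*(860 + 20*J)) (y(J) = (J + ((43 + J)*(-18 + 38))*(J + J))*(J - 138) = (J + ((43 + J)*20)*(2*J))*(-138 + J) = (J + (860 + 20*J)*(2*J))*(-138 + J) = (J + 2*J*(860 + 20*J))*(-138 + J) = (-138 + J)*(J + 2*J*(860 + 20*J)))
1/y(f(-14)) = 1/((2*(-14))*(-237498 - 7598*(-14) + 40*(2*(-14))**2)) = 1/(-28*(-237498 - 3799*(-28) + 40*(-28)**2)) = 1/(-28*(-237498 + 106372 + 40*784)) = 1/(-28*(-237498 + 106372 + 31360)) = 1/(-28*(-99766)) = 1/2793448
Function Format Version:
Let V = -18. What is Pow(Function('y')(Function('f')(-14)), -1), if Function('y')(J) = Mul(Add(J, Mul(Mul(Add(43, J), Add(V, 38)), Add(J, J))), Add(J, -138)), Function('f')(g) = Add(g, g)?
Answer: Rational(1, 2793448) ≈ 3.5798e-7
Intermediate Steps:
Function('f')(g) = Mul(2, g)
Function('y')(J) = Mul(Add(-138, J), Add(J, Mul(2, J, Add(860, Mul(20, J))))) (Function('y')(J) = Mul(Add(J, Mul(Mul(Add(43, J), Add(-18, 38)), Add(J, J))), Add(J, -138)) = Mul(Add(J, Mul(Mul(Add(43, J), 20), Mul(2, J))), Add(-138, J)) = Mul(Add(J, Mul(Add(860, Mul(20, J)), Mul(2, J))), Add(-138, J)) = Mul(Add(J, Mul(2, J, Add(860, Mul(20, J)))), Add(-138, J)) = Mul(Add(-138, J), Add(J, Mul(2, J, Add(860, Mul(20, J))))))
Pow(Function('y')(Function('f')(-14)), -1) = Pow(Mul(Mul(2, -14), Add(-237498, Mul(-3799, Mul(2, -14)), Mul(40, Pow(Mul(2, -14), 2)))), -1) = Pow(Mul(-28, Add(-237498, Mul(-3799, -28), Mul(40, Pow(-28, 2)))), -1) = Pow(Mul(-28, Add(-237498, 106372, Mul(40, 784))), -1) = Pow(Mul(-28, Add(-237498, 106372, 31360)), -1) = Pow(Mul(-28, -99766), -1) = Pow(2793448, -1) = Rational(1, 2793448)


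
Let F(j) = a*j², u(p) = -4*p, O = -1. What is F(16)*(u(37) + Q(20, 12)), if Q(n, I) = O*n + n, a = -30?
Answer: 1136640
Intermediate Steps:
F(j) = -30*j²
Q(n, I) = 0 (Q(n, I) = -n + n = 0)
F(16)*(u(37) + Q(20, 12)) = (-30*16²)*(-4*37 + 0) = (-30*256)*(-148 + 0) = -7680*(-148) = 1136640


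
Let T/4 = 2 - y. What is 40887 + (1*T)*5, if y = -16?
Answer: 41247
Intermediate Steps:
T = 72 (T = 4*(2 - 1*(-16)) = 4*(2 + 16) = 4*18 = 72)
40887 + (1*T)*5 = 40887 + (1*72)*5 = 40887 + 72*5 = 40887 + 360 = 41247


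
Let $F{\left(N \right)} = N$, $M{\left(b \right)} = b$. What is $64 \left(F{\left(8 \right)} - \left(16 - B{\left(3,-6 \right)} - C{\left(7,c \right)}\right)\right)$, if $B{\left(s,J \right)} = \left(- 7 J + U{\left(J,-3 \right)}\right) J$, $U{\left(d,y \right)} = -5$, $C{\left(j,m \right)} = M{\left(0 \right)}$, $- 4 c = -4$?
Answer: $-14720$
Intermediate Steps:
$c = 1$ ($c = \left(- \frac{1}{4}\right) \left(-4\right) = 1$)
$C{\left(j,m \right)} = 0$
$B{\left(s,J \right)} = J \left(-5 - 7 J\right)$ ($B{\left(s,J \right)} = \left(- 7 J - 5\right) J = \left(-5 - 7 J\right) J = J \left(-5 - 7 J\right)$)
$64 \left(F{\left(8 \right)} - \left(16 - B{\left(3,-6 \right)} - C{\left(7,c \right)}\right)\right) = 64 \left(8 + \left(\left(0 - - 6 \left(5 + 7 \left(-6\right)\right)\right) - 16\right)\right) = 64 \left(8 + \left(\left(0 - - 6 \left(5 - 42\right)\right) - 16\right)\right) = 64 \left(8 + \left(\left(0 - \left(-6\right) \left(-37\right)\right) - 16\right)\right) = 64 \left(8 + \left(\left(0 - 222\right) - 16\right)\right) = 64 \left(8 - 238\right) = 64 \left(-230\right) = -14720$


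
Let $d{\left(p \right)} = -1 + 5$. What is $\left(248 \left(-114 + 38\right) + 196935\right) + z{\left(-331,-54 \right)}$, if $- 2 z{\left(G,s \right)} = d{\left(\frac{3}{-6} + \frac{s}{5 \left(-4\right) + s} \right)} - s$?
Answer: $178058$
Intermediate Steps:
$d{\left(p \right)} = 4$
$z{\left(G,s \right)} = -2 + \frac{s}{2}$ ($z{\left(G,s \right)} = - \frac{4 - s}{2} = -2 + \frac{s}{2}$)
$\left(248 \left(-114 + 38\right) + 196935\right) + z{\left(-331,-54 \right)} = \left(248 \left(-114 + 38\right) + 196935\right) + \left(-2 + \frac{1}{2} \left(-54\right)\right) = \left(248 \left(-76\right) + 196935\right) - 29 = \left(-18848 + 196935\right) - 29 = 178087 - 29 = 178058$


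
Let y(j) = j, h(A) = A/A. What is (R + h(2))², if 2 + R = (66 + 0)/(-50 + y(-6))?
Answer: 3721/784 ≈ 4.7462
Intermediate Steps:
h(A) = 1
R = -89/28 (R = -2 + (66 + 0)/(-50 - 6) = -2 + 66/(-56) = -2 + 66*(-1/56) = -2 - 33/28 = -89/28 ≈ -3.1786)
(R + h(2))² = (-89/28 + 1)² = (-61/28)² = 3721/784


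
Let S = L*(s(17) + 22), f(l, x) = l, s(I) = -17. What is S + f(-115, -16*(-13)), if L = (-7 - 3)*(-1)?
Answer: -65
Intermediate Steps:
L = 10 (L = -10*(-1) = 10)
S = 50 (S = 10*(-17 + 22) = 10*5 = 50)
S + f(-115, -16*(-13)) = 50 - 115 = -65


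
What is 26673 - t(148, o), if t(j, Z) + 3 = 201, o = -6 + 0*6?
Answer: 26475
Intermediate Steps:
o = -6 (o = -6 + 0 = -6)
t(j, Z) = 198 (t(j, Z) = -3 + 201 = 198)
26673 - t(148, o) = 26673 - 1*198 = 26673 - 198 = 26475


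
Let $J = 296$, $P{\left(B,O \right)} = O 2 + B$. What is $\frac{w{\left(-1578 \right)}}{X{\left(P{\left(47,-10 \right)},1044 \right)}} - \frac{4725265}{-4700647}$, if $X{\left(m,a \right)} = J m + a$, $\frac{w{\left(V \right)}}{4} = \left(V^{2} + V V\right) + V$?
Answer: $\frac{7804422840455}{3539587191} \approx 2204.9$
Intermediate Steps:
$P{\left(B,O \right)} = B + 2 O$ ($P{\left(B,O \right)} = 2 O + B = B + 2 O$)
$w{\left(V \right)} = 4 V + 8 V^{2}$ ($w{\left(V \right)} = 4 \left(\left(V^{2} + V V\right) + V\right) = 4 \left(\left(V^{2} + V^{2}\right) + V\right) = 4 \left(2 V^{2} + V\right) = 4 \left(V + 2 V^{2}\right) = 4 V + 8 V^{2}$)
$X{\left(m,a \right)} = a + 296 m$ ($X{\left(m,a \right)} = 296 m + a = a + 296 m$)
$\frac{w{\left(-1578 \right)}}{X{\left(P{\left(47,-10 \right)},1044 \right)}} - \frac{4725265}{-4700647} = \frac{4 \left(-1578\right) \left(1 + 2 \left(-1578\right)\right)}{1044 + 296 \left(47 + 2 \left(-10\right)\right)} - \frac{4725265}{-4700647} = \frac{4 \left(-1578\right) \left(1 - 3156\right)}{1044 + 296 \left(47 - 20\right)} - - \frac{4725265}{4700647} = \frac{4 \left(-1578\right) \left(-3155\right)}{1044 + 296 \cdot 27} + \frac{4725265}{4700647} = \frac{19914360}{1044 + 7992} + \frac{4725265}{4700647} = \frac{19914360}{9036} + \frac{4725265}{4700647} = 19914360 \cdot \frac{1}{9036} + \frac{4725265}{4700647} = \frac{1659530}{753} + \frac{4725265}{4700647} = \frac{7804422840455}{3539587191}$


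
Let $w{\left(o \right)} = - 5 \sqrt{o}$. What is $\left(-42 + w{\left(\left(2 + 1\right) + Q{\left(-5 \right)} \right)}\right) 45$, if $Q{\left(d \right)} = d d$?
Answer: $-1890 - 450 \sqrt{7} \approx -3080.6$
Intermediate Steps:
$Q{\left(d \right)} = d^{2}$
$\left(-42 + w{\left(\left(2 + 1\right) + Q{\left(-5 \right)} \right)}\right) 45 = \left(-42 - 5 \sqrt{\left(2 + 1\right) + \left(-5\right)^{2}}\right) 45 = \left(-42 - 5 \sqrt{3 + 25}\right) 45 = \left(-42 - 5 \sqrt{28}\right) 45 = \left(-42 - 5 \cdot 2 \sqrt{7}\right) 45 = \left(-42 - 10 \sqrt{7}\right) 45 = -1890 - 450 \sqrt{7}$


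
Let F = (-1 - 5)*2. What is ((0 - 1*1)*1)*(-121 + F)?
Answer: 133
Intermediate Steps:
F = -12 (F = -6*2 = -12)
((0 - 1*1)*1)*(-121 + F) = ((0 - 1*1)*1)*(-121 - 12) = ((0 - 1)*1)*(-133) = -1*1*(-133) = -1*(-133) = 133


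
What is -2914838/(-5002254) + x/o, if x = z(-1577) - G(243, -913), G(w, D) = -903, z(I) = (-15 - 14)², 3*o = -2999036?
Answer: 1089441537905/1875242478393 ≈ 0.58096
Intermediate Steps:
o = -2999036/3 (o = (⅓)*(-2999036) = -2999036/3 ≈ -9.9968e+5)
z(I) = 841 (z(I) = (-29)² = 841)
x = 1744 (x = 841 - 1*(-903) = 841 + 903 = 1744)
-2914838/(-5002254) + x/o = -2914838/(-5002254) + 1744/(-2999036/3) = -2914838*(-1/5002254) + 1744*(-3/2999036) = 1457419/2501127 - 1308/749759 = 1089441537905/1875242478393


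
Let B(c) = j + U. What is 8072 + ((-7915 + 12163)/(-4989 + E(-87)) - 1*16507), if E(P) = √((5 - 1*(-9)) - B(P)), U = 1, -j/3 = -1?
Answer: -209969279557/24890111 - 4248*√10/24890111 ≈ -8435.8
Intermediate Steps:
j = 3 (j = -3*(-1) = 3)
B(c) = 4 (B(c) = 3 + 1 = 4)
E(P) = √10 (E(P) = √((5 - 1*(-9)) - 1*4) = √((5 + 9) - 4) = √(14 - 4) = √10)
8072 + ((-7915 + 12163)/(-4989 + E(-87)) - 1*16507) = 8072 + ((-7915 + 12163)/(-4989 + √10) - 1*16507) = 8072 + (4248/(-4989 + √10) - 16507) = 8072 + (-16507 + 4248/(-4989 + √10)) = -8435 + 4248/(-4989 + √10)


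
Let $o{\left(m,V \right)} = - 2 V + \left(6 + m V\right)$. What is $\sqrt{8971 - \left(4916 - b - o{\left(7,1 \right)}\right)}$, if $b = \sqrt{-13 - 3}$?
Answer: $\sqrt{4066 + 4 i} \approx 63.765 + 0.0314 i$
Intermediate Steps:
$b = 4 i$ ($b = \sqrt{-16} = 4 i \approx 4.0 i$)
$o{\left(m,V \right)} = 6 - 2 V + V m$ ($o{\left(m,V \right)} = - 2 V + \left(6 + V m\right) = 6 - 2 V + V m$)
$\sqrt{8971 - \left(4916 - b - o{\left(7,1 \right)}\right)} = \sqrt{8971 + \left(\left(-46\right) 107 + \left(\left(\left(6 - 2 + 1 \cdot 7\right) + 4 i\right) + 6\right)\right)} = \sqrt{8971 - \left(4905 - 4 i\right)} = \sqrt{4066 + 4 i}$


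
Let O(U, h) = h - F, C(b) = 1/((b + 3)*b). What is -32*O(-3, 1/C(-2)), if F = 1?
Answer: 96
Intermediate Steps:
C(b) = 1/(b*(3 + b)) (C(b) = 1/((3 + b)*b) = 1/(b*(3 + b)))
O(U, h) = -1 + h (O(U, h) = h - 1*1 = h - 1 = -1 + h)
-32*O(-3, 1/C(-2)) = -32*(-1 + 1/(1/((-2)*(3 - 2)))) = -32*(-1 + 1/(-½/1)) = -32*(-1 + 1/(-½*1)) = -32*(-1 + 1/(-½)) = -32*(-1 + 1*(-2)) = -32*(-1 - 2) = -32*(-3) = 96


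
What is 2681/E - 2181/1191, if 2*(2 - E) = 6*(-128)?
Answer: 783735/153242 ≈ 5.1144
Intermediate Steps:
E = 386 (E = 2 - 3*(-128) = 2 - ½*(-768) = 2 + 384 = 386)
2681/E - 2181/1191 = 2681/386 - 2181/1191 = 2681*(1/386) - 2181*1/1191 = 2681/386 - 727/397 = 783735/153242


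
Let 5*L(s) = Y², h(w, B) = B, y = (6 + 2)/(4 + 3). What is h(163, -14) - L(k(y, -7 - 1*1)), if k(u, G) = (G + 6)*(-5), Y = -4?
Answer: -86/5 ≈ -17.200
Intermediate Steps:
y = 8/7 ≈ 1.1429
k(u, G) = -30 - 5*G (k(u, G) = (6 + G)*(-5) = -30 - 5*G)
L(s) = 16/5 (L(s) = (⅕)*(-4)² = (⅕)*16 = 16/5)
h(163, -14) - L(k(y, -7 - 1*1)) = -14 - 1*16/5 = -14 - 16/5 = -86/5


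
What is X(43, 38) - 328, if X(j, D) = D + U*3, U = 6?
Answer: -272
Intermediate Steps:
X(j, D) = 18 + D (X(j, D) = D + 6*3 = D + 18 = 18 + D)
X(43, 38) - 328 = (18 + 38) - 328 = 56 - 328 = -272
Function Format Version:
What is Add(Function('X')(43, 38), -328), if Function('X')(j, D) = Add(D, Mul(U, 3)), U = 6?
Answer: -272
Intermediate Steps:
Function('X')(j, D) = Add(18, D) (Function('X')(j, D) = Add(D, Mul(6, 3)) = Add(D, 18) = Add(18, D))
Add(Function('X')(43, 38), -328) = Add(Add(18, 38), -328) = Add(56, -328) = -272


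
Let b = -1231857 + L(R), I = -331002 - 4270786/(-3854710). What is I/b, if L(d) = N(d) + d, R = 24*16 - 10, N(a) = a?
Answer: 637956224317/2372784086695 ≈ 0.26886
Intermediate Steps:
I = -637956224317/1927355 (I = -331002 - 4270786*(-1/3854710) = -331002 + 2135393/1927355 = -637956224317/1927355 ≈ -3.3100e+5)
R = 374 (R = 384 - 10 = 374)
L(d) = 2*d (L(d) = d + d = 2*d)
b = -1231109 (b = -1231857 + 2*374 = -1231857 + 748 = -1231109)
I/b = -637956224317/1927355/(-1231109) = -637956224317/1927355*(-1/1231109) = 637956224317/2372784086695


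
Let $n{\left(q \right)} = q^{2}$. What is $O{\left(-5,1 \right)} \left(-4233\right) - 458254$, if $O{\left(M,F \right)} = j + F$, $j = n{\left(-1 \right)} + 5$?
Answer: $-487885$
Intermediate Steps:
$j = 6$ ($j = \left(-1\right)^{2} + 5 = 1 + 5 = 6$)
$O{\left(M,F \right)} = 6 + F$
$O{\left(-5,1 \right)} \left(-4233\right) - 458254 = \left(6 + 1\right) \left(-4233\right) - 458254 = 7 \left(-4233\right) - 458254 = -29631 - 458254 = -487885$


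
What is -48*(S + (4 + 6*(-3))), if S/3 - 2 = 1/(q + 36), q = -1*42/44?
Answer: 97632/257 ≈ 379.89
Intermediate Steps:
q = -21/22 (q = -42*1/44 = -21/22 ≈ -0.95455)
S = 1564/257 (S = 6 + 3/(-21/22 + 36) = 6 + 3/(771/22) = 6 + 3*(22/771) = 6 + 22/257 = 1564/257 ≈ 6.0856)
-48*(S + (4 + 6*(-3))) = -48*(1564/257 + (4 + 6*(-3))) = -48*(1564/257 + (4 - 18)) = -48*(1564/257 - 14) = -48*(-2034/257) = 97632/257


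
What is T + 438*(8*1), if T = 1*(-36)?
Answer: 3468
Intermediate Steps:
T = -36
T + 438*(8*1) = -36 + 438*(8*1) = -36 + 438*8 = -36 + 3504 = 3468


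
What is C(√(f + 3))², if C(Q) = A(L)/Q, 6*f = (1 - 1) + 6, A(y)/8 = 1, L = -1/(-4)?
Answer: 16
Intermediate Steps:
L = ¼ (L = -1*(-¼) = ¼ ≈ 0.25000)
A(y) = 8 (A(y) = 8*1 = 8)
f = 1 (f = ((1 - 1) + 6)/6 = (0 + 6)/6 = (⅙)*6 = 1)
C(Q) = 8/Q
C(√(f + 3))² = (8/(√(1 + 3)))² = (8/(√4))² = (8/2)² = (8*(½))² = 4² = 16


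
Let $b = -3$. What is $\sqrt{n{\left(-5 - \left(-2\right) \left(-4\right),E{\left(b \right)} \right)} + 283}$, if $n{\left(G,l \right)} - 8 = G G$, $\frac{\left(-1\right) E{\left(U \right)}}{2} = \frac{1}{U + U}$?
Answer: $2 \sqrt{115} \approx 21.448$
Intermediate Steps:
$E{\left(U \right)} = - \frac{1}{U}$ ($E{\left(U \right)} = - \frac{2}{U + U} = - \frac{2}{2 U} = - 2 \frac{1}{2 U} = - \frac{1}{U}$)
$n{\left(G,l \right)} = 8 + G^{2}$ ($n{\left(G,l \right)} = 8 + G G = 8 + G^{2}$)
$\sqrt{n{\left(-5 - \left(-2\right) \left(-4\right),E{\left(b \right)} \right)} + 283} = \sqrt{\left(8 + \left(-5 - \left(-2\right) \left(-4\right)\right)^{2}\right) + 283} = \sqrt{\left(8 + \left(-5 - 8\right)^{2}\right) + 283} = \sqrt{\left(8 + \left(-13\right)^{2}\right) + 283} = \sqrt{\left(8 + 169\right) + 283} = \sqrt{177 + 283} = \sqrt{460} = 2 \sqrt{115}$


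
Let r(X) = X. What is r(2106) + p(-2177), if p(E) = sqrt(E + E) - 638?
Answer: 1468 + I*sqrt(4354) ≈ 1468.0 + 65.985*I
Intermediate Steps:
p(E) = -638 + sqrt(2)*sqrt(E) (p(E) = sqrt(2*E) - 638 = sqrt(2)*sqrt(E) - 638 = -638 + sqrt(2)*sqrt(E))
r(2106) + p(-2177) = 2106 + (-638 + sqrt(2)*sqrt(-2177)) = 2106 + (-638 + sqrt(2)*(I*sqrt(2177))) = 2106 + (-638 + I*sqrt(4354)) = 1468 + I*sqrt(4354)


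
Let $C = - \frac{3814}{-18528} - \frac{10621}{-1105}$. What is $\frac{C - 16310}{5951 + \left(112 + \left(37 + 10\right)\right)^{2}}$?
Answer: $- \frac{12835415617}{24593326080} \approx -0.52191$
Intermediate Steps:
$C = \frac{7730783}{787440}$ ($C = \left(-3814\right) \left(- \frac{1}{18528}\right) - - \frac{817}{85} = \frac{1907}{9264} + \frac{817}{85} = \frac{7730783}{787440} \approx 9.8176$)
$\frac{C - 16310}{5951 + \left(112 + \left(37 + 10\right)\right)^{2}} = \frac{\frac{7730783}{787440} - 16310}{5951 + \left(112 + \left(37 + 10\right)\right)^{2}} = - \frac{12835415617}{787440 \left(5951 + \left(112 + 47\right)^{2}\right)} = - \frac{12835415617}{787440 \left(5951 + 159^{2}\right)} = - \frac{12835415617}{787440 \left(5951 + 25281\right)} = - \frac{12835415617}{787440 \cdot 31232} = \left(- \frac{12835415617}{787440}\right) \frac{1}{31232} = - \frac{12835415617}{24593326080}$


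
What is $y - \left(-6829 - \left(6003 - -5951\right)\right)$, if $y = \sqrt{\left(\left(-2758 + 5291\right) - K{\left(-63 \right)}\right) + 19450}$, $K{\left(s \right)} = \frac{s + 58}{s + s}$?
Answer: $18783 + \frac{\sqrt{38777942}}{42} \approx 18931.0$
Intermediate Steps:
$K{\left(s \right)} = \frac{58 + s}{2 s}$
$y = \frac{\sqrt{38777942}}{42}$ ($y = \sqrt{\left(\left(-2758 + 5291\right) - \frac{58 - 63}{2 \left(-63\right)}\right) + 19450} = \sqrt{\left(2533 - \frac{1}{2} \left(- \frac{1}{63}\right) \left(-5\right)\right) + 19450} = \sqrt{\left(2533 - \frac{5}{126}\right) + 19450} = \sqrt{\frac{319153}{126} + 19450} = \sqrt{\frac{2769853}{126}} = \frac{\sqrt{38777942}}{42} \approx 148.27$)
$y - \left(-6829 - \left(6003 - -5951\right)\right) = \frac{\sqrt{38777942}}{42} - \left(-6829 - \left(6003 - -5951\right)\right) = \frac{\sqrt{38777942}}{42} - \left(-6829 - \left(6003 + 5951\right)\right) = \frac{\sqrt{38777942}}{42} - \left(-6829 - 11954\right) = \frac{\sqrt{38777942}}{42} - -18783 = \frac{\sqrt{38777942}}{42} + 18783 = 18783 + \frac{\sqrt{38777942}}{42}$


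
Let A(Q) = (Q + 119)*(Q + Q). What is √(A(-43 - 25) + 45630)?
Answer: √38694 ≈ 196.71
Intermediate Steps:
A(Q) = 2*Q*(119 + Q) (A(Q) = (119 + Q)*(2*Q) = 2*Q*(119 + Q))
√(A(-43 - 25) + 45630) = √(2*(-43 - 25)*(119 + (-43 - 25)) + 45630) = √(2*(-68)*(119 - 68) + 45630) = √(2*(-68)*51 + 45630) = √(-6936 + 45630) = √38694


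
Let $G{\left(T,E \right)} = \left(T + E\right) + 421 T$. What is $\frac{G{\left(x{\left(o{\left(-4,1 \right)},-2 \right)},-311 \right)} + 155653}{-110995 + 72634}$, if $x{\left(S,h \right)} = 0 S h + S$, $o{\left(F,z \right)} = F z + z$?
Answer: $- \frac{154076}{38361} \approx -4.0165$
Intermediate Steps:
$o{\left(F,z \right)} = z + F z$
$x{\left(S,h \right)} = S$ ($x{\left(S,h \right)} = 0 h + S = 0 + S = S$)
$G{\left(T,E \right)} = E + 422 T$ ($G{\left(T,E \right)} = \left(E + T\right) + 421 T = E + 422 T$)
$\frac{G{\left(x{\left(o{\left(-4,1 \right)},-2 \right)},-311 \right)} + 155653}{-110995 + 72634} = \frac{\left(-311 + 422 \cdot 1 \left(1 - 4\right)\right) + 155653}{-110995 + 72634} = \frac{\left(-311 + 422 \cdot 1 \left(-3\right)\right) + 155653}{-38361} = \left(\left(-311 + 422 \left(-3\right)\right) + 155653\right) \left(- \frac{1}{38361}\right) = \left(\left(-311 - 1266\right) + 155653\right) \left(- \frac{1}{38361}\right) = \left(-1577 + 155653\right) \left(- \frac{1}{38361}\right) = 154076 \left(- \frac{1}{38361}\right) = - \frac{154076}{38361}$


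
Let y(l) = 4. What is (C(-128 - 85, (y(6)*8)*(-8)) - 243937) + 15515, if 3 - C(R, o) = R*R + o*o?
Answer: -339324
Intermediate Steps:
C(R, o) = 3 - R**2 - o**2 (C(R, o) = 3 - (R*R + o*o) = 3 - (R**2 + o**2) = 3 + (-R**2 - o**2) = 3 - R**2 - o**2)
(C(-128 - 85, (y(6)*8)*(-8)) - 243937) + 15515 = ((3 - (-128 - 85)**2 - ((4*8)*(-8))**2) - 243937) + 15515 = ((3 - 1*(-213)**2 - (32*(-8))**2) - 243937) + 15515 = ((3 - 1*45369 - 1*(-256)**2) - 243937) + 15515 = ((3 - 45369 - 1*65536) - 243937) + 15515 = ((3 - 45369 - 65536) - 243937) + 15515 = (-110902 - 243937) + 15515 = -354839 + 15515 = -339324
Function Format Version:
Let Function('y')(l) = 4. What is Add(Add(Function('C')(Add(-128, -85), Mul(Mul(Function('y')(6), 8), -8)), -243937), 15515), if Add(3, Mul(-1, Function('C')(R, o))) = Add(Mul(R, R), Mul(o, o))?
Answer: -339324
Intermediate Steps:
Function('C')(R, o) = Add(3, Mul(-1, Pow(R, 2)), Mul(-1, Pow(o, 2))) (Function('C')(R, o) = Add(3, Mul(-1, Add(Mul(R, R), Mul(o, o)))) = Add(3, Mul(-1, Add(Pow(R, 2), Pow(o, 2)))) = Add(3, Add(Mul(-1, Pow(R, 2)), Mul(-1, Pow(o, 2)))) = Add(3, Mul(-1, Pow(R, 2)), Mul(-1, Pow(o, 2))))
Add(Add(Function('C')(Add(-128, -85), Mul(Mul(Function('y')(6), 8), -8)), -243937), 15515) = Add(Add(Add(3, Mul(-1, Pow(Add(-128, -85), 2)), Mul(-1, Pow(Mul(Mul(4, 8), -8), 2))), -243937), 15515) = Add(Add(Add(3, Mul(-1, Pow(-213, 2)), Mul(-1, Pow(Mul(32, -8), 2))), -243937), 15515) = Add(Add(Add(3, Mul(-1, 45369), Mul(-1, Pow(-256, 2))), -243937), 15515) = Add(Add(Add(3, -45369, Mul(-1, 65536)), -243937), 15515) = Add(Add(Add(3, -45369, -65536), -243937), 15515) = Add(Add(-110902, -243937), 15515) = Add(-354839, 15515) = -339324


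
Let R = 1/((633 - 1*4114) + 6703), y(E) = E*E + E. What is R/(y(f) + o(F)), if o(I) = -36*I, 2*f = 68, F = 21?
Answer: 1/1398348 ≈ 7.1513e-7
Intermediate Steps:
f = 34 (f = (1/2)*68 = 34)
y(E) = E + E**2 (y(E) = E**2 + E = E + E**2)
R = 1/3222 (R = 1/((633 - 4114) + 6703) = 1/(-3481 + 6703) = 1/3222 ≈ 0.00031037)
R/(y(f) + o(F)) = 1/(3222*(34*(1 + 34) - 36*21)) = 1/(3222*(34*35 - 756)) = 1/(3222*(1190 - 756)) = (1/3222)/434 = (1/3222)*(1/434) = 1/1398348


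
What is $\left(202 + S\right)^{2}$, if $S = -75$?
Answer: $16129$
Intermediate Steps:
$\left(202 + S\right)^{2} = \left(202 - 75\right)^{2} = 127^{2} = 16129$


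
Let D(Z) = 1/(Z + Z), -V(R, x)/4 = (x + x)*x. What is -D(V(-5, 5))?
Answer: 1/400 ≈ 0.0025000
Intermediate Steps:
V(R, x) = -8*x**2 (V(R, x) = -4*(x + x)*x = -4*2*x*x = -8*x**2)
D(Z) = 1/(2*Z)
-D(V(-5, 5)) = -1/(2*((-8*5**2))) = -1/(2*((-8*25))) = -1/(2*(-200)) = -(-1)/(2*200) = -1*(-1/400) = 1/400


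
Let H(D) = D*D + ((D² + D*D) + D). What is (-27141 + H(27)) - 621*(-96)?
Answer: 34689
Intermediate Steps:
H(D) = D + 3*D² (H(D) = D² + ((D² + D²) + D) = D² + (2*D² + D) = D² + (D + 2*D²) = D + 3*D²)
(-27141 + H(27)) - 621*(-96) = (-27141 + 27*(1 + 3*27)) - 621*(-96) = (-27141 + 27*(1 + 81)) - 1*(-59616) = (-27141 + 27*82) + 59616 = (-27141 + 2214) + 59616 = -24927 + 59616 = 34689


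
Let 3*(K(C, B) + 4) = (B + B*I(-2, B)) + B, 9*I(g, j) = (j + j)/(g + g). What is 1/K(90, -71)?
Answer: -54/7813 ≈ -0.0069116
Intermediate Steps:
I(g, j) = j/(9*g) (I(g, j) = ((j + j)/(g + g))/9 = ((2*j)/((2*g)))/9 = ((2*j)*(1/(2*g)))/9 = (j/g)/9 = j/(9*g))
K(C, B) = -4 - B²/54 + 2*B/3 (K(C, B) = -4 + ((B + B*((⅑)*B/(-2))) + B)/3 = -4 + ((B + B*((⅑)*B*(-½))) + B)/3 = -4 + ((B + B*(-B/18)) + B)/3 = -4 + ((B - B²/18) + B)/3 = -4 + (2*B - B²/18)/3 = -4 + (-B²/54 + 2*B/3) = -4 - B²/54 + 2*B/3)
1/K(90, -71) = 1/(-4 - 1/54*(-71)² + (⅔)*(-71)) = 1/(-4 - 1/54*5041 - 142/3) = 1/(-4 - 5041/54 - 142/3) = 1/(-7813/54) = -54/7813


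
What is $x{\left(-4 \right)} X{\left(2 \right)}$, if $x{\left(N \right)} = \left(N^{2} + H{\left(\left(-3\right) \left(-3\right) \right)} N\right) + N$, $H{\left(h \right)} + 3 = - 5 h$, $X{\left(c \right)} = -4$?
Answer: $-816$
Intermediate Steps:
$H{\left(h \right)} = -3 - 5 h$
$x{\left(N \right)} = N^{2} - 47 N$ ($x{\left(N \right)} = \left(N^{2} + \left(-3 - 5 \left(\left(-3\right) \left(-3\right)\right)\right) N\right) + N = \left(N^{2} + \left(-3 - 45\right) N\right) + N = \left(N^{2} - 48 N\right) + N = N^{2} - 47 N$)
$x{\left(-4 \right)} X{\left(2 \right)} = - 4 \left(-47 - 4\right) \left(-4\right) = \left(-4\right) \left(-51\right) \left(-4\right) = 204 \left(-4\right) = -816$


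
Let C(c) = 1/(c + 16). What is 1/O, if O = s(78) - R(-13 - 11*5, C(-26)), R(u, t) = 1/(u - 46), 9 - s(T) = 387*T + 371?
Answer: -114/3482471 ≈ -3.2735e-5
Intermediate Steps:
C(c) = 1/(16 + c)
s(T) = -362 - 387*T (s(T) = 9 - (387*T + 371) = 9 - (371 + 387*T) = 9 + (-371 - 387*T) = -362 - 387*T)
R(u, t) = 1/(-46 + u)
O = -3482471/114 (O = (-362 - 387*78) - 1/(-46 + (-13 - 11*5)) = (-362 - 30186) - 1/(-46 + (-13 - 55)) = -30548 - 1/(-46 - 68) = -30548 - 1/(-114) = -30548 - 1*(-1/114) = -30548 + 1/114 = -3482471/114 ≈ -30548.)
1/O = 1/(-3482471/114) = -114/3482471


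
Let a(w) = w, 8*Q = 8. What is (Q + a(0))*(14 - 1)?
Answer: 13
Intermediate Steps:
Q = 1 (Q = (1/8)*8 = 1)
(Q + a(0))*(14 - 1) = (1 + 0)*(14 - 1) = 1*13 = 13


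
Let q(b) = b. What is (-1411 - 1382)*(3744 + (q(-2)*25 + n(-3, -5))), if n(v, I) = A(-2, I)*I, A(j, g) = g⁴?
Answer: -1589217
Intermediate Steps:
n(v, I) = I⁵ (n(v, I) = I⁴*I = I⁵)
(-1411 - 1382)*(3744 + (q(-2)*25 + n(-3, -5))) = (-1411 - 1382)*(3744 + (-2*25 + (-5)⁵)) = -2793*(3744 + (-50 - 3125)) = -2793*(3744 - 3175) = -2793*569 = -1589217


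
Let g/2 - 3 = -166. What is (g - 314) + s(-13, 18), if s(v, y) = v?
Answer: -653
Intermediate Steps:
g = -326 (g = 6 + 2*(-166) = 6 - 332 = -326)
(g - 314) + s(-13, 18) = (-326 - 314) - 13 = -640 - 13 = -653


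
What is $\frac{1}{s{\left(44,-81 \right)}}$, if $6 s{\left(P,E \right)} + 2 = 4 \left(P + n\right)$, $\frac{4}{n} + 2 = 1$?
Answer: $\frac{3}{79} \approx 0.037975$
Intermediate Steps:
$n = -4$ ($n = \frac{4}{-2 + 1} = \frac{4}{-1} = 4 \left(-1\right) = -4$)
$s{\left(P,E \right)} = -3 + \frac{2 P}{3}$ ($s{\left(P,E \right)} = - \frac{1}{3} + \frac{4 \left(P - 4\right)}{6} = - \frac{1}{3} + \frac{4 \left(-4 + P\right)}{6} = - \frac{1}{3} + \frac{-16 + 4 P}{6} = - \frac{1}{3} + \left(- \frac{8}{3} + \frac{2 P}{3}\right) = -3 + \frac{2 P}{3}$)
$\frac{1}{s{\left(44,-81 \right)}} = \frac{1}{-3 + \frac{2}{3} \cdot 44} = \frac{1}{-3 + \frac{88}{3}} = \frac{1}{\frac{79}{3}} = \frac{3}{79}$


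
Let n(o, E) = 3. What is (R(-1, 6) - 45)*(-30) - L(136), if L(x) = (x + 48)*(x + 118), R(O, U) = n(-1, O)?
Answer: -45476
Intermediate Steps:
R(O, U) = 3
L(x) = (48 + x)*(118 + x)
(R(-1, 6) - 45)*(-30) - L(136) = (3 - 45)*(-30) - (5664 + 136² + 166*136) = -42*(-30) - (5664 + 18496 + 22576) = 1260 - 1*46736 = 1260 - 46736 = -45476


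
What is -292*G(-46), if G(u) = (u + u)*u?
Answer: -1235744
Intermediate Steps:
G(u) = 2*u² (G(u) = (2*u)*u = 2*u²)
-292*G(-46) = -584*(-46)² = -584*2116 = -292*4232 = -1235744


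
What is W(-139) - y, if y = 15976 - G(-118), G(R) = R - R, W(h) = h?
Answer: -16115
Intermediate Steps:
G(R) = 0
y = 15976 (y = 15976 - 1*0 = 15976 + 0 = 15976)
W(-139) - y = -139 - 1*15976 = -139 - 15976 = -16115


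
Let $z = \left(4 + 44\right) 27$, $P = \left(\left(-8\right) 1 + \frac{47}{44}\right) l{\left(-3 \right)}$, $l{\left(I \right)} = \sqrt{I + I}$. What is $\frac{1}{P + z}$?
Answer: $\frac{418176}{542049121} + \frac{6710 i \sqrt{6}}{1626147363} \approx 0.00077147 + 1.0107 \cdot 10^{-5} i$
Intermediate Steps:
$l{\left(I \right)} = \sqrt{2} \sqrt{I}$ ($l{\left(I \right)} = \sqrt{2 I} = \sqrt{2} \sqrt{I}$)
$P = - \frac{305 i \sqrt{6}}{44}$ ($P = \left(\left(-8\right) 1 + \frac{47}{44}\right) \sqrt{2} \sqrt{-3} = \left(-8 + 47 \cdot \frac{1}{44}\right) \sqrt{2} i \sqrt{3} = \left(-8 + \frac{47}{44}\right) i \sqrt{6} = - \frac{305 i \sqrt{6}}{44} \approx - 16.979 i$)
$z = 1296$ ($z = 48 \cdot 27 = 1296$)
$\frac{1}{P + z} = \frac{1}{- \frac{305 i \sqrt{6}}{44} + 1296} = \frac{1}{1296 - \frac{305 i \sqrt{6}}{44}}$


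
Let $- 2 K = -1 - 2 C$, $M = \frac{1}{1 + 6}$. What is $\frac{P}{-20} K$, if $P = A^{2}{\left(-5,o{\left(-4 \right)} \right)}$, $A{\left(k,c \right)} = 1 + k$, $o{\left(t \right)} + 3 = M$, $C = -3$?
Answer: $2$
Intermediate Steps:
$M = \frac{1}{7} \approx 0.14286$
$o{\left(t \right)} = - \frac{20}{7}$ ($o{\left(t \right)} = -3 + \frac{1}{7} = - \frac{20}{7}$)
$K = - \frac{5}{2}$ ($K = - \frac{-1 - -6}{2} = - \frac{-1 + 6}{2} = \left(- \frac{1}{2}\right) 5 = - \frac{5}{2} \approx -2.5$)
$P = 16$ ($P = \left(1 - 5\right)^{2} = \left(-4\right)^{2} = 16$)
$\frac{P}{-20} K = \frac{16}{-20} \left(- \frac{5}{2}\right) = 16 \left(- \frac{1}{20}\right) \left(- \frac{5}{2}\right) = \left(- \frac{4}{5}\right) \left(- \frac{5}{2}\right) = 2$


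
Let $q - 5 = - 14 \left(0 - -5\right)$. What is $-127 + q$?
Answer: $-192$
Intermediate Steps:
$q = -65$ ($q = 5 - 14 \left(0 - -5\right) = 5 - 14 \left(0 + 5\right) = 5 - 70 = -65$)
$-127 + q = -127 - 65 = -192$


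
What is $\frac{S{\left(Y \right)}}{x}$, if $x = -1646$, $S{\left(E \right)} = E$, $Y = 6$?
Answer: $- \frac{3}{823} \approx -0.0036452$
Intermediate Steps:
$\frac{S{\left(Y \right)}}{x} = \frac{6}{-1646} = 6 \left(- \frac{1}{1646}\right) = - \frac{3}{823}$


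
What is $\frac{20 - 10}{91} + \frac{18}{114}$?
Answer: $\frac{463}{1729} \approx 0.26779$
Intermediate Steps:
$\frac{20 - 10}{91} + \frac{18}{114} = 10 \cdot \frac{1}{91} + 18 \cdot \frac{1}{114} = \frac{10}{91} + \frac{3}{19} = \frac{463}{1729}$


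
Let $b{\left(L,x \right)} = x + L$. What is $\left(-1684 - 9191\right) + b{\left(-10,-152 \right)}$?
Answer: $-11037$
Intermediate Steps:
$b{\left(L,x \right)} = L + x$
$\left(-1684 - 9191\right) + b{\left(-10,-152 \right)} = \left(-1684 - 9191\right) - 162 = -10875 - 162 = -11037$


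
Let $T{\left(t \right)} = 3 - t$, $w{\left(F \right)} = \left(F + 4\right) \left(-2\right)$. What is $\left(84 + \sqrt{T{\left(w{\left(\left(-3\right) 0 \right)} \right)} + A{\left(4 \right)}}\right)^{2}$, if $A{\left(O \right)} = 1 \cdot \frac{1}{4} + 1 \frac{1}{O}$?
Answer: $\frac{\left(168 + \sqrt{46}\right)^{2}}{4} \approx 7637.2$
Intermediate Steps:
$A{\left(O \right)} = \frac{1}{4} + \frac{1}{O}$ ($A{\left(O \right)} = 1 \cdot \frac{1}{4} + \frac{1}{O} = \frac{1}{4} + \frac{1}{O}$)
$w{\left(F \right)} = -8 - 2 F$ ($w{\left(F \right)} = \left(4 + F\right) \left(-2\right) = -8 - 2 F$)
$\left(84 + \sqrt{T{\left(w{\left(\left(-3\right) 0 \right)} \right)} + A{\left(4 \right)}}\right)^{2} = \left(84 + \sqrt{\left(3 - \left(-8 - 2 \left(\left(-3\right) 0\right)\right)\right) + \frac{4 + 4}{4 \cdot 4}}\right)^{2} = \left(84 + \sqrt{\left(3 - \left(-8 - 0\right)\right) + \frac{1}{4} \cdot \frac{1}{4} \cdot 8}\right)^{2} = \left(84 + \sqrt{\left(3 - \left(-8 + 0\right)\right) + \frac{1}{2}}\right)^{2} = \left(84 + \sqrt{\left(3 - -8\right) + \frac{1}{2}}\right)^{2} = \left(84 + \sqrt{\left(3 + 8\right) + \frac{1}{2}}\right)^{2} = \left(84 + \sqrt{11 + \frac{1}{2}}\right)^{2} = \left(84 + \sqrt{\frac{23}{2}}\right)^{2} = \left(84 + \frac{\sqrt{46}}{2}\right)^{2}$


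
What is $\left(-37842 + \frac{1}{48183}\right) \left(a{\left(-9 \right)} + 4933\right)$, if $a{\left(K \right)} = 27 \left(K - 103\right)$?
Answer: $- \frac{3480758131265}{48183} \approx -7.224 \cdot 10^{7}$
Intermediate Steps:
$a{\left(K \right)} = -2781 + 27 K$ ($a{\left(K \right)} = 27 \left(K - 103\right) = 27 \left(-103 + K\right) = -2781 + 27 K$)
$\left(-37842 + \frac{1}{48183}\right) \left(a{\left(-9 \right)} + 4933\right) = \left(-37842 + \frac{1}{48183}\right) \left(\left(-2781 + 27 \left(-9\right)\right) + 4933\right) = \left(-37842 + \frac{1}{48183}\right) \left(\left(-2781 - 243\right) + 4933\right) = - \frac{1823341085 \left(-3024 + 4933\right)}{48183} = \left(- \frac{1823341085}{48183}\right) 1909 = - \frac{3480758131265}{48183}$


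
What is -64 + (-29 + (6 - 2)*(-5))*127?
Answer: -6287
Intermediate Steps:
-64 + (-29 + (6 - 2)*(-5))*127 = -64 + (-29 + 4*(-5))*127 = -64 + (-29 - 20)*127 = -64 - 49*127 = -64 - 6223 = -6287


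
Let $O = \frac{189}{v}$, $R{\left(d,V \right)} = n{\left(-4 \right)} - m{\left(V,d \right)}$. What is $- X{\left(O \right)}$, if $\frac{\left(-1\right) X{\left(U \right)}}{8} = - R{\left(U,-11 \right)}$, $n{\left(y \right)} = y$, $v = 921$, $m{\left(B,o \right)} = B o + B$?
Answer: $- \frac{22736}{307} \approx -74.059$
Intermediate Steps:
$m{\left(B,o \right)} = B + B o$
$R{\left(d,V \right)} = -4 - V \left(1 + d\right)$
$O = \frac{63}{307}$ ($O = \frac{189}{921} = 189 \cdot \frac{1}{921} = \frac{63}{307} \approx 0.20521$)
$X{\left(U \right)} = 56 + 88 U$ ($X{\left(U \right)} = - 8 \left(- (-4 - - 11 \left(1 + U\right))\right) = - 8 \left(- (-4 + \left(11 + 11 U\right))\right) = - 8 \left(- (7 + 11 U)\right) = - 8 \left(-7 - 11 U\right) = 56 + 88 U$)
$- X{\left(O \right)} = - (56 + 88 \cdot \frac{63}{307}) = - (56 + \frac{5544}{307}) = \left(-1\right) \frac{22736}{307} = - \frac{22736}{307}$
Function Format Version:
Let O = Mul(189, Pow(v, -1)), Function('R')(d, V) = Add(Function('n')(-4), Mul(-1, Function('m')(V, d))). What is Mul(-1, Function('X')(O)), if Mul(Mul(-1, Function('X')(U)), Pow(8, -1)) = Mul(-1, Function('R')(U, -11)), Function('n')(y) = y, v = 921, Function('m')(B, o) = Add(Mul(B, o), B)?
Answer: Rational(-22736, 307) ≈ -74.059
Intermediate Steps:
Function('m')(B, o) = Add(B, Mul(B, o))
Function('R')(d, V) = Add(-4, Mul(-1, V, Add(1, d))) (Function('R')(d, V) = Add(-4, Mul(-1, Mul(V, Add(1, d)))) = Add(-4, Mul(-1, V, Add(1, d))))
O = Rational(63, 307) (O = Mul(189, Pow(921, -1)) = Mul(189, Rational(1, 921)) = Rational(63, 307) ≈ 0.20521)
Function('X')(U) = Add(56, Mul(88, U)) (Function('X')(U) = Mul(-8, Mul(-1, Add(-4, Mul(-1, -11, Add(1, U))))) = Mul(-8, Mul(-1, Add(-4, Add(11, Mul(11, U))))) = Mul(-8, Mul(-1, Add(7, Mul(11, U)))) = Mul(-8, Add(-7, Mul(-11, U))) = Add(56, Mul(88, U)))
Mul(-1, Function('X')(O)) = Mul(-1, Add(56, Mul(88, Rational(63, 307)))) = Mul(-1, Add(56, Rational(5544, 307))) = Mul(-1, Rational(22736, 307)) = Rational(-22736, 307)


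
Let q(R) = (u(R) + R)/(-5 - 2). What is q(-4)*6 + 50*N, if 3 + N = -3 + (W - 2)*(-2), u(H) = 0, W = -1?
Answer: 24/7 ≈ 3.4286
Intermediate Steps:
q(R) = -R/7 (q(R) = (0 + R)/(-5 - 2) = R/(-7) = R*(-⅐) = -R/7)
N = 0 (N = -3 + (-3 + (-1 - 2)*(-2)) = -3 + (-3 - 3*(-2)) = -3 + (-3 + 6) = -3 + 3 = 0)
q(-4)*6 + 50*N = -⅐*(-4)*6 + 50*0 = (4/7)*6 + 0 = 24/7 + 0 = 24/7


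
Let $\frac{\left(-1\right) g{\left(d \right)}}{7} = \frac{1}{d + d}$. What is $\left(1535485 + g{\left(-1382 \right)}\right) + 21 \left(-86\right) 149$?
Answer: $\frac{3500304731}{2764} \approx 1.2664 \cdot 10^{6}$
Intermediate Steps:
$g{\left(d \right)} = - \frac{7}{2 d}$ ($g{\left(d \right)} = - \frac{7}{d + d} = - \frac{7}{2 d}$)
$\left(1535485 + g{\left(-1382 \right)}\right) + 21 \left(-86\right) 149 = \left(1535485 - \frac{7}{2 \left(-1382\right)}\right) + 21 \left(-86\right) 149 = \left(1535485 - - \frac{7}{2764}\right) - 269094 = \left(1535485 + \frac{7}{2764}\right) - 269094 = \frac{4244080547}{2764} - 269094 = \frac{3500304731}{2764}$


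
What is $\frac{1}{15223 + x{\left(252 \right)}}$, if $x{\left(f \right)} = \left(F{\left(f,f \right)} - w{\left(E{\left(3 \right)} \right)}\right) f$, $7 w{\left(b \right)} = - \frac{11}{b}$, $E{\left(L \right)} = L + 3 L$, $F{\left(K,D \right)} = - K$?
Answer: $- \frac{1}{48248} \approx -2.0726 \cdot 10^{-5}$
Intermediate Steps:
$E{\left(L \right)} = 4 L$
$w{\left(b \right)} = - \frac{11}{7 b}$ ($w{\left(b \right)} = \frac{\left(-11\right) \frac{1}{b}}{7} = - \frac{11}{7 b}$)
$x{\left(f \right)} = f \left(\frac{11}{84} - f\right)$ ($x{\left(f \right)} = \left(- f - - \frac{11}{7 \cdot 4 \cdot 3}\right) f = \left(- f - - \frac{11}{7 \cdot 12}\right) f = \left(- f - \left(- \frac{11}{7}\right) \frac{1}{12}\right) f = \left(- f - - \frac{11}{84}\right) f = \left(- f + \frac{11}{84}\right) f = \left(\frac{11}{84} - f\right) f = f \left(\frac{11}{84} - f\right)$)
$\frac{1}{15223 + x{\left(252 \right)}} = \frac{1}{15223 + \frac{1}{84} \cdot 252 \left(11 - 21168\right)} = \frac{1}{15223 + \frac{1}{84} \cdot 252 \left(-21157\right)} = \frac{1}{15223 - 63471} = \frac{1}{-48248} = - \frac{1}{48248}$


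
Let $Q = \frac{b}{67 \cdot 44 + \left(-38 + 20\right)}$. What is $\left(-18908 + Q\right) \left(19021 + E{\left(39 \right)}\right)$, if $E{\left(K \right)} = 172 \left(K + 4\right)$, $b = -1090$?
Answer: $- \frac{146354221801}{293} \approx -4.995 \cdot 10^{8}$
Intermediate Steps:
$Q = - \frac{109}{293}$ ($Q = - \frac{1090}{67 \cdot 44 + \left(-38 + 20\right)} = - \frac{1090}{2948 - 18} = - \frac{1090}{2930} = \left(-1090\right) \frac{1}{2930} = - \frac{109}{293} \approx -0.37201$)
$E{\left(K \right)} = 688 + 172 K$ ($E{\left(K \right)} = 172 \left(4 + K\right) = 688 + 172 K$)
$\left(-18908 + Q\right) \left(19021 + E{\left(39 \right)}\right) = \left(-18908 - \frac{109}{293}\right) \left(19021 + \left(688 + 172 \cdot 39\right)\right) = - \frac{5540153 \left(19021 + \left(688 + 6708\right)\right)}{293} = - \frac{5540153 \left(19021 + 7396\right)}{293} = \left(- \frac{5540153}{293}\right) 26417 = - \frac{146354221801}{293}$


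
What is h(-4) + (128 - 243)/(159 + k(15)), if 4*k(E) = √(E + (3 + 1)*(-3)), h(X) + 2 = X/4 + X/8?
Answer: -1138857/269662 + 460*√3/404493 ≈ -4.2213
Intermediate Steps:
h(X) = -2 + 3*X/8 (h(X) = -2 + (X/4 + X/8) = -2 + 3*X/8)
k(E) = √(-12 + E)/4 (k(E) = √(E + (3 + 1)*(-3))/4 = √(E + 4*(-3))/4 = √(E - 12)/4 = √(-12 + E)/4)
h(-4) + (128 - 243)/(159 + k(15)) = (-2 + (3/8)*(-4)) + (128 - 243)/(159 + √(-12 + 15)/4) = (-2 - 3/2) - 115/(159 + √3/4) = -7/2 - 115/(159 + √3/4)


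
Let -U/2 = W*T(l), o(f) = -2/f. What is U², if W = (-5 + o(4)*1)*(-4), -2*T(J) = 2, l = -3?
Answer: 1936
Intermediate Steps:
T(J) = -1 (T(J) = -½*2 = -1)
W = 22 (W = (-5 - 2/4*1)*(-4) = (-5 - 2*¼*1)*(-4) = (-5 - ½*1)*(-4) = (-5 - ½)*(-4) = -11/2*(-4) = 22)
U = 44 (U = -44*(-1) = -2*(-22) = 44)
U² = 44² = 1936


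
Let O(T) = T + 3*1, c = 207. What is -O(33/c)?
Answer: -218/69 ≈ -3.1594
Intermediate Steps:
O(T) = 3 + T (O(T) = T + 3 = 3 + T)
-O(33/c) = -(3 + 33/207) = -(3 + 33*(1/207)) = -(3 + 11/69) = -1*218/69 = -218/69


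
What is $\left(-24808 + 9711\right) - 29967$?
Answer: $-45064$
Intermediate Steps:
$\left(-24808 + 9711\right) - 29967 = -15097 - 29967 = -45064$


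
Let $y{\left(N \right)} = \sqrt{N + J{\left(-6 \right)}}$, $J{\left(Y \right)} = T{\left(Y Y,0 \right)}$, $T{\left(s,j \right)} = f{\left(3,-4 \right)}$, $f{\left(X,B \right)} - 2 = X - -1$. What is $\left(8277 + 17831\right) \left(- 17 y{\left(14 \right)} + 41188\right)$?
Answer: $1075336304 - 887672 \sqrt{5} \approx 1.0734 \cdot 10^{9}$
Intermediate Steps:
$f{\left(X,B \right)} = 3 + X$ ($f{\left(X,B \right)} = 2 + \left(X - -1\right) = 2 + \left(X + 1\right) = 2 + \left(1 + X\right) = 3 + X$)
$T{\left(s,j \right)} = 6$ ($T{\left(s,j \right)} = 3 + 3 = 6$)
$J{\left(Y \right)} = 6$
$y{\left(N \right)} = \sqrt{6 + N}$ ($y{\left(N \right)} = \sqrt{N + 6} = \sqrt{6 + N}$)
$\left(8277 + 17831\right) \left(- 17 y{\left(14 \right)} + 41188\right) = \left(8277 + 17831\right) \left(- 17 \sqrt{6 + 14} + 41188\right) = 26108 \left(- 17 \sqrt{20} + 41188\right) = 26108 \left(- 17 \cdot 2 \sqrt{5} + 41188\right) = 26108 \left(- 34 \sqrt{5} + 41188\right) = 26108 \left(41188 - 34 \sqrt{5}\right) = 1075336304 - 887672 \sqrt{5}$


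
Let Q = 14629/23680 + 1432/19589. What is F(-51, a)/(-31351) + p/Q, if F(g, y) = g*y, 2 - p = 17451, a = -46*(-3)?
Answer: -253753502081182322/10047281982591 ≈ -25256.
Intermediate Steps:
a = 138
p = -17449 (p = 2 - 1*17451 = 2 - 17451 = -17449)
Q = 320477241/463867520 (Q = 14629*(1/23680) + 1432*(1/19589) = 14629/23680 + 1432/19589 = 320477241/463867520 ≈ 0.69088)
F(-51, a)/(-31351) + p/Q = -51*138/(-31351) - 17449/320477241/463867520 = -7038*(-1/31351) - 17449*463867520/320477241 = 7038/31351 - 8094024356480/320477241 = -253753502081182322/10047281982591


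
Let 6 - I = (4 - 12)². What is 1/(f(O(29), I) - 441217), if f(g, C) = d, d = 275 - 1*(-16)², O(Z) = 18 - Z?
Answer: -1/441198 ≈ -2.2666e-6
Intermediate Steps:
I = -58 (I = 6 - (4 - 12)² = 6 - 1*(-8)² = 6 - 1*64 = 6 - 64 = -58)
d = 19 (d = 275 - 1*256 = 275 - 256 = 19)
f(g, C) = 19
1/(f(O(29), I) - 441217) = 1/(19 - 441217) = 1/(-441198) = -1/441198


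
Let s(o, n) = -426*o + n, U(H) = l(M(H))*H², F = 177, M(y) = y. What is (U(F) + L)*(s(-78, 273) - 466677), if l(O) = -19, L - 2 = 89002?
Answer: 219294050472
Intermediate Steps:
L = 89004 (L = 2 + 89002 = 89004)
U(H) = -19*H²
s(o, n) = n - 426*o
(U(F) + L)*(s(-78, 273) - 466677) = (-19*177² + 89004)*((273 - 426*(-78)) - 466677) = (-19*31329 + 89004)*((273 + 33228) - 466677) = (-595251 + 89004)*(33501 - 466677) = -506247*(-433176) = 219294050472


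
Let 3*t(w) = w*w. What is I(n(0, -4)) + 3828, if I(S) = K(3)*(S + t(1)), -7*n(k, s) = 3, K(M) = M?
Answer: 26794/7 ≈ 3827.7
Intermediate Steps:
n(k, s) = -3/7 (n(k, s) = -1/7*3 = -3/7)
t(w) = w**2/3 (t(w) = (w*w)/3 = w**2/3)
I(S) = 1 + 3*S (I(S) = 3*(S + (1/3)*1**2) = 3*(S + (1/3)*1) = 3*(S + 1/3) = 3*(1/3 + S) = 1 + 3*S)
I(n(0, -4)) + 3828 = (1 + 3*(-3/7)) + 3828 = (1 - 9/7) + 3828 = -2/7 + 3828 = 26794/7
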